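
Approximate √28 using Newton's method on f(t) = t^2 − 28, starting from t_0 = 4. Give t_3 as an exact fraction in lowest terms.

108497/20504

f'(t) = 2t.
f(4) = −12, f'(4) = 8, so t_1 = 4 − (−12)/8 = 11/2.
f(11/2) = 9/4, f'(11/2) = 11, so t_2 = (11/2) − (9/4)/11 = 233/44.
f(233/44) = 81/1936, f'(233/44) = 233/22, so t_3 = (233/44) − (81/1936)/(233/22) = 108497/20504.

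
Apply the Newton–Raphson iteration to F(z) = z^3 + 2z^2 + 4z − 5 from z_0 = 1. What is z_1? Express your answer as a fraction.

9/11

F'(z) = 3z^2 + 4z + 4.
F(1) = 2, F'(1) = 11, so z_1 = 1 − 2/11 = 9/11.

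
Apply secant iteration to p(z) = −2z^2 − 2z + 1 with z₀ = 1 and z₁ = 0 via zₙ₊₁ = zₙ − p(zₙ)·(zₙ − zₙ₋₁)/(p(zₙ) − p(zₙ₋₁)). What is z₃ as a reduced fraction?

p(1) = −3, p(0) = 1. z₂ = 0 − 1·(0 − 1)/(1 − (−3)) = 1/4.
p(0) = 1, p(1/4) = 3/8. z₃ = (1/4) − (3/8)·((1/4) − 0)/((3/8) − 1) = 2/5.

2/5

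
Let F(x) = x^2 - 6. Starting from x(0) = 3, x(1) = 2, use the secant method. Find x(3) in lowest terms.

F(3) = 3, F(2) = -2. x(2) = 2 - (-2)·(2 - 3)/((-2) - 3) = 12/5.
F(2) = -2, F(12/5) = -6/25. x(3) = (12/5) - (-6/25)·((12/5) - 2)/((-6/25) - (-2)) = 27/11.

27/11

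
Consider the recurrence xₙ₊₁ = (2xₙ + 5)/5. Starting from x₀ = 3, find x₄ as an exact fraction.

1063/625

x₁ = (2·3 + 5)/5 = 11/5.
x₂ = (2·(11/5) + 5)/5 = 47/25.
x₃ = (2·(47/25) + 5)/5 = 219/125.
x₄ = (2·(219/125) + 5)/5 = 1063/625.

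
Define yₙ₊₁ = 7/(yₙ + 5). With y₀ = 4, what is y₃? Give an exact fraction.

y₁ = 7/(4 + 5) = 7/9.
y₂ = 7/(7/9 + 5) = 63/52.
y₃ = 7/(63/52 + 5) = 364/323.

364/323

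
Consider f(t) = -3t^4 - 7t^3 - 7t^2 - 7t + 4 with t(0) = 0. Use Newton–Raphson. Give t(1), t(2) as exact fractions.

f'(t) = -12t^3 - 21t^2 - 14t - 7.
f(0) = 4, f'(0) = -7, so t(1) = 0 - 4/(-7) = 4/7.
f(4/7) = -9392/2401, f'(4/7) = -8265/343, so t(2) = (4/7) - (-9392/2401)/(-8265/343) = 23668/57855.

t(1) = 4/7, t(2) = 23668/57855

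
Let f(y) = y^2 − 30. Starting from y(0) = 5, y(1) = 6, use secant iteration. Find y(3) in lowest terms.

115/21

f(5) = −5, f(6) = 6. y(2) = 6 − 6·(6 − 5)/(6 − (−5)) = 60/11.
f(6) = 6, f(60/11) = −30/121. y(3) = (60/11) − (−30/121)·((60/11) − 6)/((−30/121) − 6) = 115/21.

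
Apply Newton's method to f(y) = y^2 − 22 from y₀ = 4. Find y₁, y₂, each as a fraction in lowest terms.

f'(y) = 2y.
f(4) = −6, f'(4) = 8, so y₁ = 4 − (−6)/8 = 19/4.
f(19/4) = 9/16, f'(19/4) = 19/2, so y₂ = (19/4) − (9/16)/(19/2) = 713/152.

y₁ = 19/4, y₂ = 713/152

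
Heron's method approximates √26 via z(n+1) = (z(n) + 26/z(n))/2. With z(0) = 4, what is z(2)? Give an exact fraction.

857/168

z(1) = (4 + 26/4)/2 = 21/4.
z(2) = (21/4 + 26/(21/4))/2 = 857/168.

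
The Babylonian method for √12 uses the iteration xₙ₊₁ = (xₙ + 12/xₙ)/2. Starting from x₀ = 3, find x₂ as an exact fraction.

x₁ = (3 + 12/3)/2 = 7/2.
x₂ = (7/2 + 12/(7/2))/2 = 97/28.

97/28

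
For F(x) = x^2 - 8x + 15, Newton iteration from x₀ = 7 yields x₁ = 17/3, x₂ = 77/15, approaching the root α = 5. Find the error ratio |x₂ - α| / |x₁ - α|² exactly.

3/10

x₁ - α = 17/3 - 5 = 2/3, so |x₁ - α| = 2/3.
x₂ - α = 77/15 - 5 = 2/15, so |x₂ - α| = 2/15.
|x₁ - α|² = 4/9.
Ratio = (2/15) / (4/9) = 3/10.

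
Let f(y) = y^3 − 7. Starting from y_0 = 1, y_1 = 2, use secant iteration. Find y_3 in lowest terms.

1045/547

f(1) = −6, f(2) = 1. y_2 = 2 − 1·(2 − 1)/(1 − (−6)) = 13/7.
f(2) = 1, f(13/7) = −204/343. y_3 = (13/7) − (−204/343)·((13/7) − 2)/((−204/343) − 1) = 1045/547.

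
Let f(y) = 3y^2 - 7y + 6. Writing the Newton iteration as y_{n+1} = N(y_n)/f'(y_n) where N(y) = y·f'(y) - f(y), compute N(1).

f'(y) = 6y - 7.
N(y) = y·f'(y) - f(y) = y·(6y - 7) - (3y^2 - 7y + 6) = 3y^2 - 6.
N(1) = -3.

-3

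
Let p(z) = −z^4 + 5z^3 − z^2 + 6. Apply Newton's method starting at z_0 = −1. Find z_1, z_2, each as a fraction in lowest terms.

p'(z) = −4z^3 + 15z^2 − 2z.
p(−1) = −1, p'(−1) = 21, so z_1 = (−1) − (−1)/21 = −20/21.
p(−20/21) = −9514/194481, p'(−20/21) = 175640/9261, so z_2 = (−20/21) − (−9514/194481)/(175640/9261) = −583881/614740.

z_1 = −20/21, z_2 = −583881/614740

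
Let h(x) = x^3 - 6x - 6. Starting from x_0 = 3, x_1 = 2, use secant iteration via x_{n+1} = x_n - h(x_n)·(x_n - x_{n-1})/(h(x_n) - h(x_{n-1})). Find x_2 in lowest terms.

h(3) = 3, h(2) = -10. x_2 = 2 - (-10)·(2 - 3)/((-10) - 3) = 36/13.

36/13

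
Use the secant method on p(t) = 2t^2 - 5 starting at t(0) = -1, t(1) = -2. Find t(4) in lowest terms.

p(-1) = -3, p(-2) = 3. t(2) = (-2) - 3·((-2) - (-1))/(3 - (-3)) = -3/2.
p(-2) = 3, p(-3/2) = -1/2. t(3) = (-3/2) - (-1/2)·((-3/2) - (-2))/((-1/2) - 3) = -11/7.
p(-3/2) = -1/2, p(-11/7) = -3/49. t(4) = (-11/7) - (-3/49)·((-11/7) - (-3/2))/((-3/49) - (-1/2)) = -68/43.

-68/43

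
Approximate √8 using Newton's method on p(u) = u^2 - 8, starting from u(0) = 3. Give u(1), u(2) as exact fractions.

u(1) = 17/6, u(2) = 577/204

p'(u) = 2u.
p(3) = 1, p'(3) = 6, so u(1) = 3 - 1/6 = 17/6.
p(17/6) = 1/36, p'(17/6) = 17/3, so u(2) = (17/6) - (1/36)/(17/3) = 577/204.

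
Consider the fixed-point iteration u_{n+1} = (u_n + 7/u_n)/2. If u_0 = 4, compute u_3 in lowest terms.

1902497/719072

u_1 = (4 + 7/4)/2 = 23/8.
u_2 = (23/8 + 7/(23/8))/2 = 977/368.
u_3 = (977/368 + 7/(977/368))/2 = 1902497/719072.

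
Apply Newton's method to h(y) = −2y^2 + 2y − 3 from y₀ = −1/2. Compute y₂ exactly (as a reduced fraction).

−71/16

h'(y) = −4y + 2.
h(−1/2) = −9/2, h'(−1/2) = 4, so y₁ = (−1/2) − (−9/2)/4 = 5/8.
h(5/8) = −81/32, h'(5/8) = −1/2, so y₂ = (5/8) − (−81/32)/(−1/2) = −71/16.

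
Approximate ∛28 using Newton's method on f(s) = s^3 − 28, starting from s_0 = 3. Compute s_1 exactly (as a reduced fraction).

82/27

f'(s) = 3s^2.
f(3) = −1, f'(3) = 27, so s_1 = 3 − (−1)/27 = 82/27.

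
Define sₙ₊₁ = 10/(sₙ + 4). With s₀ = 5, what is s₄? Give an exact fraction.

s₁ = 10/(5 + 4) = 10/9.
s₂ = 10/(10/9 + 4) = 45/23.
s₃ = 10/(45/23 + 4) = 230/137.
s₄ = 10/(230/137 + 4) = 685/389.

685/389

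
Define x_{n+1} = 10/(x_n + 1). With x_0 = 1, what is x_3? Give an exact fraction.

15/4

x_1 = 10/(1 + 1) = 5.
x_2 = 10/(5 + 1) = 5/3.
x_3 = 10/(5/3 + 1) = 15/4.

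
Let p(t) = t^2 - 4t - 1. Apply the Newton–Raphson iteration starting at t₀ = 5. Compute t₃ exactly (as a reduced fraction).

4181/987

p'(t) = 2t - 4.
p(5) = 4, p'(5) = 6, so t₁ = 5 - 4/6 = 13/3.
p(13/3) = 4/9, p'(13/3) = 14/3, so t₂ = (13/3) - (4/9)/(14/3) = 89/21.
p(89/21) = 4/441, p'(89/21) = 94/21, so t₃ = (89/21) - (4/441)/(94/21) = 4181/987.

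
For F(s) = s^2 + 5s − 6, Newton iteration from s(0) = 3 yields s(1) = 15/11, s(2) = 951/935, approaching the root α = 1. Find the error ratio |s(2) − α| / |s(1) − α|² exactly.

s(1) − α = 15/11 − 1 = 4/11, so |s(1) − α| = 4/11.
s(2) − α = 951/935 − 1 = 16/935, so |s(2) − α| = 16/935.
|s(1) − α|² = 16/121.
Ratio = (16/935) / (16/121) = 11/85.

11/85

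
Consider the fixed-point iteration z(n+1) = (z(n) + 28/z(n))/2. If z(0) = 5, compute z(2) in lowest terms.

z(1) = (5 + 28/5)/2 = 53/10.
z(2) = (53/10 + 28/(53/10))/2 = 5609/1060.

5609/1060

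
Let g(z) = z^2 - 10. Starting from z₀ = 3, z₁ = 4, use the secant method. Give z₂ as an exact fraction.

g(3) = -1, g(4) = 6. z₂ = 4 - 6·(4 - 3)/(6 - (-1)) = 22/7.

22/7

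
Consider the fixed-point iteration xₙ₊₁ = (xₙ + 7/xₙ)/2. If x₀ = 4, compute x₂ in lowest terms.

x₁ = (4 + 7/4)/2 = 23/8.
x₂ = (23/8 + 7/(23/8))/2 = 977/368.

977/368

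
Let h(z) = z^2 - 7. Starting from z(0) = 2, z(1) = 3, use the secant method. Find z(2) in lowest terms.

13/5

h(2) = -3, h(3) = 2. z(2) = 3 - 2·(3 - 2)/(2 - (-3)) = 13/5.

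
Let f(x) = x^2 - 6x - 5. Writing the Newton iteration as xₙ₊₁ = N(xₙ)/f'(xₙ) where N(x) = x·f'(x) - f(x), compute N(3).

14

f'(x) = 2x - 6.
N(x) = x·f'(x) - f(x) = x·(2x - 6) - (x^2 - 6x - 5) = x^2 + 5.
N(3) = 14.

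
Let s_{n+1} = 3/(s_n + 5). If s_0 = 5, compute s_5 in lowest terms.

4902/9055

s_1 = 3/(5 + 5) = 3/10.
s_2 = 3/(3/10 + 5) = 30/53.
s_3 = 3/(30/53 + 5) = 159/295.
s_4 = 3/(159/295 + 5) = 885/1634.
s_5 = 3/(885/1634 + 5) = 4902/9055.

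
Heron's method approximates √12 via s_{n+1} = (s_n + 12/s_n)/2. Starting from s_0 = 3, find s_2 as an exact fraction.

s_1 = (3 + 12/3)/2 = 7/2.
s_2 = (7/2 + 12/(7/2))/2 = 97/28.

97/28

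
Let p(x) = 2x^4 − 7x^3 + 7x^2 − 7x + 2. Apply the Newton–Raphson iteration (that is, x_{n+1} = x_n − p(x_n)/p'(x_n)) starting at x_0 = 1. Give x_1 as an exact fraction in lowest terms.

p'(x) = 8x^3 − 21x^2 + 14x − 7.
p(1) = −3, p'(1) = −6, so x_1 = 1 − (−3)/(−6) = 1/2.

1/2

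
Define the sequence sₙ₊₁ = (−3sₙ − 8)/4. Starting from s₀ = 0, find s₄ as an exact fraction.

−25/32

s₁ = (−3·0 − 8)/4 = −2.
s₂ = (−3·(−2) − 8)/4 = −1/2.
s₃ = (−3·(−1/2) − 8)/4 = −13/8.
s₄ = (−3·(−13/8) − 8)/4 = −25/32.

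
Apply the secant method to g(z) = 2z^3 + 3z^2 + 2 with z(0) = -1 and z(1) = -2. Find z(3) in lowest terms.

g(-1) = 3, g(-2) = -2. z(2) = (-2) - (-2)·((-2) - (-1))/((-2) - 3) = -8/5.
g(-2) = -2, g(-8/5) = 186/125. z(3) = (-8/5) - (186/125)·((-8/5) - (-2))/((186/125) - (-2)) = -193/109.

-193/109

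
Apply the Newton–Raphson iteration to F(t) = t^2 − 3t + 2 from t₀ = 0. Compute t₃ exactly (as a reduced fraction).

F'(t) = 2t − 3.
F(0) = 2, F'(0) = −3, so t₁ = 0 − 2/(−3) = 2/3.
F(2/3) = 4/9, F'(2/3) = −5/3, so t₂ = (2/3) − (4/9)/(−5/3) = 14/15.
F(14/15) = 16/225, F'(14/15) = −17/15, so t₃ = (14/15) − (16/225)/(−17/15) = 254/255.

254/255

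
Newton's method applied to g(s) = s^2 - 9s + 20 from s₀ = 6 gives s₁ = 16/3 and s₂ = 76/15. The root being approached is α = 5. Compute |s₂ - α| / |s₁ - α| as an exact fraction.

s₁ - α = 16/3 - 5 = 1/3, so |s₁ - α| = 1/3.
s₂ - α = 76/15 - 5 = 1/15, so |s₂ - α| = 1/15.
Ratio = (1/15) / (1/3) = 1/5.

1/5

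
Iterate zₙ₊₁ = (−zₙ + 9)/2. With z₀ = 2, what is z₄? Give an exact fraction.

z₁ = (−2 + 9)/2 = 7/2.
z₂ = (−(7/2) + 9)/2 = 11/4.
z₃ = (−(11/4) + 9)/2 = 25/8.
z₄ = (−(25/8) + 9)/2 = 47/16.

47/16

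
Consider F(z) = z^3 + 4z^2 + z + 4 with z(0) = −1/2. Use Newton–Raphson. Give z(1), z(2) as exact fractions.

F'(z) = 3z^2 + 8z + 1.
F(−1/2) = 35/8, F'(−1/2) = −9/4, so z(1) = (−1/2) − (35/8)/(−9/4) = 13/9.
F(13/9) = 12250/729, F'(13/9) = 508/27, so z(2) = (13/9) − (12250/729)/(508/27) = 3781/6858.

z(1) = 13/9, z(2) = 3781/6858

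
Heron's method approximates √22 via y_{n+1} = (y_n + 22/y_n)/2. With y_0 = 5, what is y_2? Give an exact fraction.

y_1 = (5 + 22/5)/2 = 47/10.
y_2 = (47/10 + 22/(47/10))/2 = 4409/940.

4409/940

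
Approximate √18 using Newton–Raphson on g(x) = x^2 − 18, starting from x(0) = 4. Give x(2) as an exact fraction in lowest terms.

g'(x) = 2x.
g(4) = −2, g'(4) = 8, so x(1) = 4 − (−2)/8 = 17/4.
g(17/4) = 1/16, g'(17/4) = 17/2, so x(2) = (17/4) − (1/16)/(17/2) = 577/136.

577/136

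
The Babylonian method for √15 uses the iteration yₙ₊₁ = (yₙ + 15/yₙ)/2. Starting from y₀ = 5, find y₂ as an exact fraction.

y₁ = (5 + 15/5)/2 = 4.
y₂ = (4 + 15/4)/2 = 31/8.

31/8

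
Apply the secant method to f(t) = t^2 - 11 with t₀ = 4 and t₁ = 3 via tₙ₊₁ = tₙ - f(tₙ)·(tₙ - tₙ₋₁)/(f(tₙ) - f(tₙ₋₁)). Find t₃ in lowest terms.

f(4) = 5, f(3) = -2. t₂ = 3 - (-2)·(3 - 4)/((-2) - 5) = 23/7.
f(3) = -2, f(23/7) = -10/49. t₃ = (23/7) - (-10/49)·((23/7) - 3)/((-10/49) - (-2)) = 73/22.

73/22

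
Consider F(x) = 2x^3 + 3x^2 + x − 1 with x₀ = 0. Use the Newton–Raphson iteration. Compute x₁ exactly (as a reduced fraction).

1

F'(x) = 6x^2 + 6x + 1.
F(0) = −1, F'(0) = 1, so x₁ = 0 − (−1)/1 = 1.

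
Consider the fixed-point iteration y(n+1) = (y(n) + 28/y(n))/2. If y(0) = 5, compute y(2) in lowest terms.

y(1) = (5 + 28/5)/2 = 53/10.
y(2) = (53/10 + 28/(53/10))/2 = 5609/1060.

5609/1060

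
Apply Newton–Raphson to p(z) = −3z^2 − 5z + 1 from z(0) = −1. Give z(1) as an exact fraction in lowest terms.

p'(z) = −6z − 5.
p(−1) = 3, p'(−1) = 1, so z(1) = (−1) − 3/1 = −4.

−4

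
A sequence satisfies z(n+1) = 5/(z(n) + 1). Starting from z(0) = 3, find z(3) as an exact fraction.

45/29

z(1) = 5/(3 + 1) = 5/4.
z(2) = 5/(5/4 + 1) = 20/9.
z(3) = 5/(20/9 + 1) = 45/29.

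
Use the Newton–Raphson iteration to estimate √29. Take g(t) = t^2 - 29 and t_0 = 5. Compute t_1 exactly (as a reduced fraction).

g'(t) = 2t.
g(5) = -4, g'(5) = 10, so t_1 = 5 - (-4)/10 = 27/5.

27/5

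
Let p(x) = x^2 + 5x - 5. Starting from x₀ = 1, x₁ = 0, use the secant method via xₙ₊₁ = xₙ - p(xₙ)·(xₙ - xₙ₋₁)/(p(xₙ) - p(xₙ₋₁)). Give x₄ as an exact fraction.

p(1) = 1, p(0) = -5. x₂ = 0 - (-5)·(0 - 1)/((-5) - 1) = 5/6.
p(0) = -5, p(5/6) = -5/36. x₃ = (5/6) - (-5/36)·((5/6) - 0)/((-5/36) - (-5)) = 6/7.
p(5/6) = -5/36, p(6/7) = 1/49. x₄ = (6/7) - (1/49)·((6/7) - (5/6))/((1/49) - (-5/36)) = 240/281.

240/281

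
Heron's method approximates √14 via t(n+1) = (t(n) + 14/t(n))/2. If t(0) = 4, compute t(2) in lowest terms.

449/120

t(1) = (4 + 14/4)/2 = 15/4.
t(2) = (15/4 + 14/(15/4))/2 = 449/120.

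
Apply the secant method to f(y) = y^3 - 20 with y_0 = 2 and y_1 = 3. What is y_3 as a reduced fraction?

23270/8599

f(2) = -12, f(3) = 7. y_2 = 3 - 7·(3 - 2)/(7 - (-12)) = 50/19.
f(3) = 7, f(50/19) = -12180/6859. y_3 = (50/19) - (-12180/6859)·((50/19) - 3)/((-12180/6859) - 7) = 23270/8599.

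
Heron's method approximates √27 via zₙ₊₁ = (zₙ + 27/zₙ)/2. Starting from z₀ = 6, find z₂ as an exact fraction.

291/56

z₁ = (6 + 27/6)/2 = 21/4.
z₂ = (21/4 + 27/(21/4))/2 = 291/56.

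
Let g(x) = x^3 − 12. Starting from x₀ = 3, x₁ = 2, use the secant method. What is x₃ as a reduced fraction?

g(3) = 15, g(2) = −4. x₂ = 2 − (−4)·(2 − 3)/((−4) − 15) = 42/19.
g(2) = −4, g(42/19) = −8220/6859. x₃ = (42/19) − (−8220/6859)·((42/19) − 2)/((−8220/6859) − (−4)) = 2763/1201.

2763/1201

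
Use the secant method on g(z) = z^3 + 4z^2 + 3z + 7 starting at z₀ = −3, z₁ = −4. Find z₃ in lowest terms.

g(−3) = 7, g(−4) = −5. z₂ = (−4) − (−5)·((−4) − (−3))/((−5) − 7) = −43/12.
g(−4) = −5, g(−43/12) = 2765/1728. z₃ = (−43/12) − (2765/1728)·((−43/12) − (−4))/((2765/1728) − (−5)) = −8404/2281.

−8404/2281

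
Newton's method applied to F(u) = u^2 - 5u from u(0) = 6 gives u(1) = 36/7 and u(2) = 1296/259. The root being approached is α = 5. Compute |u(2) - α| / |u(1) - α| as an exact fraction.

u(1) - α = 36/7 - 5 = 1/7, so |u(1) - α| = 1/7.
u(2) - α = 1296/259 - 5 = 1/259, so |u(2) - α| = 1/259.
Ratio = (1/259) / (1/7) = 1/37.

1/37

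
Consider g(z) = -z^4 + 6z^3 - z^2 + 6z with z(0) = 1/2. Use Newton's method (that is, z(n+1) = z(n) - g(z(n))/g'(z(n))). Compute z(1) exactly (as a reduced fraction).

g'(z) = -4z^3 + 18z^2 - 2z + 6.
g(1/2) = 55/16, g'(1/2) = 9, so z(1) = (1/2) - (55/16)/9 = 17/144.

17/144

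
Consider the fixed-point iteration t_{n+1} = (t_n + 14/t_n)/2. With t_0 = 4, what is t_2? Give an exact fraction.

t_1 = (4 + 14/4)/2 = 15/4.
t_2 = (15/4 + 14/(15/4))/2 = 449/120.

449/120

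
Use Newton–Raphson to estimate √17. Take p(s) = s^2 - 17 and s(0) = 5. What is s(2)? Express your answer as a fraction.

p'(s) = 2s.
p(5) = 8, p'(5) = 10, so s(1) = 5 - 8/10 = 21/5.
p(21/5) = 16/25, p'(21/5) = 42/5, so s(2) = (21/5) - (16/25)/(42/5) = 433/105.

433/105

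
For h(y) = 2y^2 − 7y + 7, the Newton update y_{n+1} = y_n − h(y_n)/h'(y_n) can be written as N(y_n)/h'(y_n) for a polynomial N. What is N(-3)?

11

h'(y) = 4y − 7.
N(y) = y·h'(y) − h(y) = y·(4y − 7) − (2y^2 − 7y + 7) = 2y^2 − 7.
N(-3) = 11.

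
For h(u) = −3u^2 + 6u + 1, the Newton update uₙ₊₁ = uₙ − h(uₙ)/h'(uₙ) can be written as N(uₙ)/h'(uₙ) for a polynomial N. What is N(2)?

−13

h'(u) = −6u + 6.
N(u) = u·h'(u) − h(u) = u·(−6u + 6) − (−3u^2 + 6u + 1) = −3u^2 − 1.
N(2) = −13.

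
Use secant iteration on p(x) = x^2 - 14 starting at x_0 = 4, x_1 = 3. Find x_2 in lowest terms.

p(4) = 2, p(3) = -5. x_2 = 3 - (-5)·(3 - 4)/((-5) - 2) = 26/7.

26/7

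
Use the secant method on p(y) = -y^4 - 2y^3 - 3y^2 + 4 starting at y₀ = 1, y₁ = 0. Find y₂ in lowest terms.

p(1) = -2, p(0) = 4. y₂ = 0 - 4·(0 - 1)/(4 - (-2)) = 2/3.

2/3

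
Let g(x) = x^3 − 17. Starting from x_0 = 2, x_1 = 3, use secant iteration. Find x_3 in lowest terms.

g(2) = −9, g(3) = 10. x_2 = 3 − 10·(3 − 2)/(10 − (−9)) = 47/19.
g(3) = 10, g(47/19) = −12780/6859. x_3 = (47/19) − (−12780/6859)·((47/19) − 3)/((−12780/6859) − 10) = 20801/8137.

20801/8137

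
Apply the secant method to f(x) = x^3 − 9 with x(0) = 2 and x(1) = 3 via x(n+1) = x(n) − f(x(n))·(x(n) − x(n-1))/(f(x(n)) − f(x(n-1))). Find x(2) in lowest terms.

f(2) = −1, f(3) = 18. x(2) = 3 − 18·(3 − 2)/(18 − (−1)) = 39/19.

39/19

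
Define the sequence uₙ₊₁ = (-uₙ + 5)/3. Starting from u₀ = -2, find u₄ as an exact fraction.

98/81

u₁ = (-(-2) + 5)/3 = 7/3.
u₂ = (-(7/3) + 5)/3 = 8/9.
u₃ = (-(8/9) + 5)/3 = 37/27.
u₄ = (-(37/27) + 5)/3 = 98/81.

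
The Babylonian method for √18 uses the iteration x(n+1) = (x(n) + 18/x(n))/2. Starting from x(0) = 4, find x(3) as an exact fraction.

665857/156944

x(1) = (4 + 18/4)/2 = 17/4.
x(2) = (17/4 + 18/(17/4))/2 = 577/136.
x(3) = (577/136 + 18/(577/136))/2 = 665857/156944.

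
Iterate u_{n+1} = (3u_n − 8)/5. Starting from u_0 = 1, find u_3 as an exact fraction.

u_1 = (3·1 − 8)/5 = −1.
u_2 = (3·(−1) − 8)/5 = −11/5.
u_3 = (3·(−11/5) − 8)/5 = −73/25.

−73/25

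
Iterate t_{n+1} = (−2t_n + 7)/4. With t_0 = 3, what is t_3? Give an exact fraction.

15/16

t_1 = (−2·3 + 7)/4 = 1/4.
t_2 = (−2·(1/4) + 7)/4 = 13/8.
t_3 = (−2·(13/8) + 7)/4 = 15/16.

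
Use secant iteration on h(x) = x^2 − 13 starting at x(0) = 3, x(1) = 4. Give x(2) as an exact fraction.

25/7

h(3) = −4, h(4) = 3. x(2) = 4 − 3·(4 − 3)/(3 − (−4)) = 25/7.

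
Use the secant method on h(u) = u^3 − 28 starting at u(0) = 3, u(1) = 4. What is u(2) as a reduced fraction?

112/37

h(3) = −1, h(4) = 36. u(2) = 4 − 36·(4 − 3)/(36 − (−1)) = 112/37.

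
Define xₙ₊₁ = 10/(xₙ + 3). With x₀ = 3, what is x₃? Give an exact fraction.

35/18

x₁ = 10/(3 + 3) = 5/3.
x₂ = 10/(5/3 + 3) = 15/7.
x₃ = 10/(15/7 + 3) = 35/18.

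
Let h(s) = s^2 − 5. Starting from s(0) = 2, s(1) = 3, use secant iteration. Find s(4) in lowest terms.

h(2) = −1, h(3) = 4. s(2) = 3 − 4·(3 − 2)/(4 − (−1)) = 11/5.
h(3) = 4, h(11/5) = −4/25. s(3) = (11/5) − (−4/25)·((11/5) − 3)/((−4/25) − 4) = 29/13.
h(11/5) = −4/25, h(29/13) = −4/169. s(4) = (29/13) − (−4/169)·((29/13) − (11/5))/((−4/169) − (−4/25)) = 161/72.

161/72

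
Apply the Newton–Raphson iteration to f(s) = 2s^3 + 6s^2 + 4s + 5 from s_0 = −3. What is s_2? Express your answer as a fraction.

f'(s) = 6s^2 + 12s + 4.
f(−3) = −7, f'(−3) = 22, so s_1 = (−3) − (−7)/22 = −59/22.
f(−59/22) = −6125/5324, f'(−59/22) = 3623/242, so s_2 = (−59/22) − (−6125/5324)/(3623/242) = −103816/39853.

−103816/39853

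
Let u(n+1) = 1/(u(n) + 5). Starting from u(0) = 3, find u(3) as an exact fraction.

41/213

u(1) = 1/(3 + 5) = 1/8.
u(2) = 1/(1/8 + 5) = 8/41.
u(3) = 1/(8/41 + 5) = 41/213.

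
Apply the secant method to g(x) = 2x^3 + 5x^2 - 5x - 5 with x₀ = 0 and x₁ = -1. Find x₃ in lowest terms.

g(0) = -5, g(-1) = 3. x₂ = (-1) - 3·((-1) - 0)/(3 - (-5)) = -5/8.
g(-1) = 3, g(-5/8) = -105/256. x₃ = (-5/8) - (-105/256)·((-5/8) - (-1))/((-105/256) - 3) = -65/97.

-65/97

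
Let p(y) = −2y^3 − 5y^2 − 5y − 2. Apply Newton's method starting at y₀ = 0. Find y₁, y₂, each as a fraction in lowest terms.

p'(y) = −6y^2 − 10y − 5.
p(0) = −2, p'(0) = −5, so y₁ = 0 − (−2)/(−5) = −2/5.
p(−2/5) = −84/125, p'(−2/5) = −49/25, so y₂ = (−2/5) − (−84/125)/(−49/25) = −26/35.

y₁ = −2/5, y₂ = −26/35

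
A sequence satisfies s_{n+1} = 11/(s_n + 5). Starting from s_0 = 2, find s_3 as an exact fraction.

s_1 = 11/(2 + 5) = 11/7.
s_2 = 11/(11/7 + 5) = 77/46.
s_3 = 11/(77/46 + 5) = 506/307.

506/307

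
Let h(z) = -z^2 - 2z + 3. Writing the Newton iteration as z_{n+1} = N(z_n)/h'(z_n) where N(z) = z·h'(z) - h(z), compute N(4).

-19

h'(z) = -2z - 2.
N(z) = z·h'(z) - h(z) = z·(-2z - 2) - (-z^2 - 2z + 3) = -z^2 - 3.
N(4) = -19.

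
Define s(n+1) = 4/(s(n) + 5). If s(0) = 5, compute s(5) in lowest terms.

3532/5035

s(1) = 4/(5 + 5) = 2/5.
s(2) = 4/(2/5 + 5) = 20/27.
s(3) = 4/(20/27 + 5) = 108/155.
s(4) = 4/(108/155 + 5) = 620/883.
s(5) = 4/(620/883 + 5) = 3532/5035.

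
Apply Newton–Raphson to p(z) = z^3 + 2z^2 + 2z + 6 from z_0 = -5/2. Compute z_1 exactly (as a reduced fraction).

p'(z) = 3z^2 + 4z + 2.
p(-5/2) = -17/8, p'(-5/2) = 43/4, so z_1 = (-5/2) - (-17/8)/(43/4) = -99/43.

-99/43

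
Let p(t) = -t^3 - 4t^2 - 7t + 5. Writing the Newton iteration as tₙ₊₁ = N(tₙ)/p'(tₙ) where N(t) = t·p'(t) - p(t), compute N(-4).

59

p'(t) = -3t^2 - 8t - 7.
N(t) = t·p'(t) - p(t) = t·(-3t^2 - 8t - 7) - (-t^3 - 4t^2 - 7t + 5) = -2t^3 - 4t^2 - 5.
N(-4) = 59.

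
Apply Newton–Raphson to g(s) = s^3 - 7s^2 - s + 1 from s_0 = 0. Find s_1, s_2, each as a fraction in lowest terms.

s_1 = 1, s_2 = 1/2

g'(s) = 3s^2 - 14s - 1.
g(0) = 1, g'(0) = -1, so s_1 = 0 - 1/(-1) = 1.
g(1) = -6, g'(1) = -12, so s_2 = 1 - (-6)/(-12) = 1/2.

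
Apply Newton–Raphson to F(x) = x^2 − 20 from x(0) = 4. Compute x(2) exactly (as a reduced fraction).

161/36

F'(x) = 2x.
F(4) = −4, F'(4) = 8, so x(1) = 4 − (−4)/8 = 9/2.
F(9/2) = 1/4, F'(9/2) = 9, so x(2) = (9/2) − (1/4)/9 = 161/36.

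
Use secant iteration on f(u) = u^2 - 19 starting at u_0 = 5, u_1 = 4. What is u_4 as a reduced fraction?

f(5) = 6, f(4) = -3. u_2 = 4 - (-3)·(4 - 5)/((-3) - 6) = 13/3.
f(4) = -3, f(13/3) = -2/9. u_3 = (13/3) - (-2/9)·((13/3) - 4)/((-2/9) - (-3)) = 109/25.
f(13/3) = -2/9, f(109/25) = 6/625. u_4 = (109/25) - (6/625)·((109/25) - (13/3))/((6/625) - (-2/9)) = 1421/326.

1421/326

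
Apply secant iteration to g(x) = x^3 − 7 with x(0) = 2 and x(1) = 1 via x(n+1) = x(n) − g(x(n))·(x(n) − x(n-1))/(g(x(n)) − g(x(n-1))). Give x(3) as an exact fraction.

201/103

g(2) = 1, g(1) = −6. x(2) = 1 − (−6)·(1 − 2)/((−6) − 1) = 13/7.
g(1) = −6, g(13/7) = −204/343. x(3) = (13/7) − (−204/343)·((13/7) − 1)/((−204/343) − (−6)) = 201/103.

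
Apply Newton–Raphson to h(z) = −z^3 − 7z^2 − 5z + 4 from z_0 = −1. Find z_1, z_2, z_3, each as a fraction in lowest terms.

h'(z) = −3z^2 − 14z − 5.
h(−1) = 3, h'(−1) = 6, so z_1 = (−1) − 3/6 = −3/2.
h(−3/2) = −7/8, h'(−3/2) = 37/4, so z_2 = (−3/2) − (−7/8)/(37/4) = −52/37.
h(−52/37) = −1176/50653, h'(−52/37) = 11979/1369, so z_3 = (−52/37) − (−1176/50653)/(11979/1369) = −207244/147741.

z_1 = −3/2, z_2 = −52/37, z_3 = −207244/147741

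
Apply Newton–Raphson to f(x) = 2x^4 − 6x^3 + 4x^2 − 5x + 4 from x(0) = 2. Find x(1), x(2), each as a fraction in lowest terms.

x(1) = 4, x(2) = 828/251

f'(x) = 8x^3 − 18x^2 + 8x − 5.
f(2) = −6, f'(2) = 3, so x(1) = 2 − (−6)/3 = 4.
f(4) = 176, f'(4) = 251, so x(2) = 4 − 176/251 = 828/251.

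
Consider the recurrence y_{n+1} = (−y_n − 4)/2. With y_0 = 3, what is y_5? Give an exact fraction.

y_1 = (−3 − 4)/2 = −7/2.
y_2 = (−(−7/2) − 4)/2 = −1/4.
y_3 = (−(−1/4) − 4)/2 = −15/8.
y_4 = (−(−15/8) − 4)/2 = −17/16.
y_5 = (−(−17/16) − 4)/2 = −47/32.

−47/32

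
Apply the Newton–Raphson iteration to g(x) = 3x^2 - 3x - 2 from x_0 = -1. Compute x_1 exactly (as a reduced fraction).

-5/9

g'(x) = 6x - 3.
g(-1) = 4, g'(-1) = -9, so x_1 = (-1) - 4/(-9) = -5/9.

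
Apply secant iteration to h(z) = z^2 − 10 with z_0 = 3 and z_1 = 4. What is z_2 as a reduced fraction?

22/7

h(3) = −1, h(4) = 6. z_2 = 4 − 6·(4 − 3)/(6 − (−1)) = 22/7.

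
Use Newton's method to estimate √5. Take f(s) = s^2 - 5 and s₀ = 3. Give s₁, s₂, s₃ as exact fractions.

s₁ = 7/3, s₂ = 47/21, s₃ = 2207/987

f'(s) = 2s.
f(3) = 4, f'(3) = 6, so s₁ = 3 - 4/6 = 7/3.
f(7/3) = 4/9, f'(7/3) = 14/3, so s₂ = (7/3) - (4/9)/(14/3) = 47/21.
f(47/21) = 4/441, f'(47/21) = 94/21, so s₃ = (47/21) - (4/441)/(94/21) = 2207/987.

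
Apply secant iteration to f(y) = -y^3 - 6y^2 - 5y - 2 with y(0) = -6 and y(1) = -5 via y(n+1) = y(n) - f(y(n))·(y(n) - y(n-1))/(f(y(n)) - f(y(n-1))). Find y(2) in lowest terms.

-76/15

f(-6) = 28, f(-5) = -2. y(2) = (-5) - (-2)·((-5) - (-6))/((-2) - 28) = -76/15.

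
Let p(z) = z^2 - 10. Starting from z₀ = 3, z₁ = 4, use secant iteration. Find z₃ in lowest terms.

p(3) = -1, p(4) = 6. z₂ = 4 - 6·(4 - 3)/(6 - (-1)) = 22/7.
p(4) = 6, p(22/7) = -6/49. z₃ = (22/7) - (-6/49)·((22/7) - 4)/((-6/49) - 6) = 79/25.

79/25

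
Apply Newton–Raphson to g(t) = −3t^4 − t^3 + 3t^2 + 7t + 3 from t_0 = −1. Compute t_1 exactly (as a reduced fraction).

g'(t) = −12t^3 − 3t^2 + 6t + 7.
g(−1) = −3, g'(−1) = 10, so t_1 = (−1) − (−3)/10 = −7/10.

−7/10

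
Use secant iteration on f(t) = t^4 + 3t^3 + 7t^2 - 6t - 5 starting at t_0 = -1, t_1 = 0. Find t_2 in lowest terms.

f(-1) = 6, f(0) = -5. t_2 = 0 - (-5)·(0 - (-1))/((-5) - 6) = -5/11.

-5/11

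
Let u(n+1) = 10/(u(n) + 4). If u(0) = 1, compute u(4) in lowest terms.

u(1) = 10/(1 + 4) = 2.
u(2) = 10/(2 + 4) = 5/3.
u(3) = 10/(5/3 + 4) = 30/17.
u(4) = 10/(30/17 + 4) = 85/49.

85/49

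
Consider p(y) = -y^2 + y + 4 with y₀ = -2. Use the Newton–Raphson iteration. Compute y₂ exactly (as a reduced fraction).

-164/105

p'(y) = -2y + 1.
p(-2) = -2, p'(-2) = 5, so y₁ = (-2) - (-2)/5 = -8/5.
p(-8/5) = -4/25, p'(-8/5) = 21/5, so y₂ = (-8/5) - (-4/25)/(21/5) = -164/105.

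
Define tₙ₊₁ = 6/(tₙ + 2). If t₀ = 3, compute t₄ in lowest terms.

93/55

t₁ = 6/(3 + 2) = 6/5.
t₂ = 6/(6/5 + 2) = 15/8.
t₃ = 6/(15/8 + 2) = 48/31.
t₄ = 6/(48/31 + 2) = 93/55.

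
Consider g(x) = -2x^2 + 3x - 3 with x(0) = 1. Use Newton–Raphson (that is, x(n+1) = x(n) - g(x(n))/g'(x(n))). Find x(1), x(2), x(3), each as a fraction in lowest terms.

g'(x) = -4x + 3.
g(1) = -2, g'(1) = -1, so x(1) = 1 - (-2)/(-1) = -1.
g(-1) = -8, g'(-1) = 7, so x(2) = (-1) - (-8)/7 = 1/7.
g(1/7) = -128/49, g'(1/7) = 17/7, so x(3) = (1/7) - (-128/49)/(17/7) = 145/119.

x(1) = -1, x(2) = 1/7, x(3) = 145/119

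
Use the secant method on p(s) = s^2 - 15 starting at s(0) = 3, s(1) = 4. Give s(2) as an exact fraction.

27/7

p(3) = -6, p(4) = 1. s(2) = 4 - 1·(4 - 3)/(1 - (-6)) = 27/7.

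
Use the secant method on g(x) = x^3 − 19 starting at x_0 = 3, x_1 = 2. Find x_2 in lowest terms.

49/19

g(3) = 8, g(2) = −11. x_2 = 2 − (−11)·(2 − 3)/((−11) − 8) = 49/19.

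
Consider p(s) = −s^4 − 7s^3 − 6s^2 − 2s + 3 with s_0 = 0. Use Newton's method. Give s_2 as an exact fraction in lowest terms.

1263/1292

p'(s) = −4s^3 − 21s^2 − 12s − 2.
p(0) = 3, p'(0) = −2, so s_1 = 0 − 3/(−2) = 3/2.
p(3/2) = −675/16, p'(3/2) = −323/4, so s_2 = (3/2) − (−675/16)/(−323/4) = 1263/1292.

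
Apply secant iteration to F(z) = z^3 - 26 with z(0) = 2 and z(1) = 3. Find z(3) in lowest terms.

F(2) = -18, F(3) = 1. z(2) = 3 - 1·(3 - 2)/(1 - (-18)) = 56/19.
F(3) = 1, F(56/19) = -2718/6859. z(3) = (56/19) - (-2718/6859)·((56/19) - 3)/((-2718/6859) - 1) = 28370/9577.

28370/9577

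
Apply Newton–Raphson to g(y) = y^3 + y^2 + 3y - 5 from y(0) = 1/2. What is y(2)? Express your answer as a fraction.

g'(y) = 3y^2 + 2y + 3.
g(1/2) = -25/8, g'(1/2) = 19/4, so y(1) = (1/2) - (-25/8)/(19/4) = 22/19.
g(22/19) = 9375/6859, g'(22/19) = 3371/361, so y(2) = (22/19) - (9375/6859)/(3371/361) = 64787/64049.

64787/64049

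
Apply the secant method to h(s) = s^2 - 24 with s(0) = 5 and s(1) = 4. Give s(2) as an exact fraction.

44/9

h(5) = 1, h(4) = -8. s(2) = 4 - (-8)·(4 - 5)/((-8) - 1) = 44/9.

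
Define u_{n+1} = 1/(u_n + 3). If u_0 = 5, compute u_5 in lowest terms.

u_1 = 1/(5 + 3) = 1/8.
u_2 = 1/(1/8 + 3) = 8/25.
u_3 = 1/(8/25 + 3) = 25/83.
u_4 = 1/(25/83 + 3) = 83/274.
u_5 = 1/(83/274 + 3) = 274/905.

274/905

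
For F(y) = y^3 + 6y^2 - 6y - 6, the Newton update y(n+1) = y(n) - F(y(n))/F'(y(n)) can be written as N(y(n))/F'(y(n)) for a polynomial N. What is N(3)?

F'(y) = 3y^2 + 12y - 6.
N(y) = y·F'(y) - F(y) = y·(3y^2 + 12y - 6) - (y^3 + 6y^2 - 6y - 6) = 2y^3 + 6y^2 + 6.
N(3) = 114.

114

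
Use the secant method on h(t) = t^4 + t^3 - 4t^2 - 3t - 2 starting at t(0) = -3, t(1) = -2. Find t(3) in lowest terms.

h(-3) = 25, h(-2) = -4. t(2) = (-2) - (-4)·((-2) - (-3))/((-4) - 25) = -62/29.
h(-2) = -4, h(-62/29) = -1944600/707281. t(3) = (-62/29) - (-1944600/707281)·((-62/29) - (-2))/((-1944600/707281) - (-4)) = -539818/221131.

-539818/221131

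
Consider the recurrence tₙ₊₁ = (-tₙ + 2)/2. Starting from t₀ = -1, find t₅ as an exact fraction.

23/32

t₁ = (-(-1) + 2)/2 = 3/2.
t₂ = (-(3/2) + 2)/2 = 1/4.
t₃ = (-(1/4) + 2)/2 = 7/8.
t₄ = (-(7/8) + 2)/2 = 9/16.
t₅ = (-(9/16) + 2)/2 = 23/32.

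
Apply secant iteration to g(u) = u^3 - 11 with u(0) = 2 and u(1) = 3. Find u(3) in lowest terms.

16025/7267

g(2) = -3, g(3) = 16. u(2) = 3 - 16·(3 - 2)/(16 - (-3)) = 41/19.
g(3) = 16, g(41/19) = -6528/6859. u(3) = (41/19) - (-6528/6859)·((41/19) - 3)/((-6528/6859) - 16) = 16025/7267.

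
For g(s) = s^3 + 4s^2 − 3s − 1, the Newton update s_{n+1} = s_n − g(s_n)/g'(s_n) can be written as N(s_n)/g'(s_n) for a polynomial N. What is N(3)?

g'(s) = 3s^2 + 8s − 3.
N(s) = s·g'(s) − g(s) = s·(3s^2 + 8s − 3) − (s^3 + 4s^2 − 3s − 1) = 2s^3 + 4s^2 + 1.
N(3) = 91.

91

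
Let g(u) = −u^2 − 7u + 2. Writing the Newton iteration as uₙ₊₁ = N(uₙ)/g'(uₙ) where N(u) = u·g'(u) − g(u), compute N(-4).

g'(u) = −2u − 7.
N(u) = u·g'(u) − g(u) = u·(−2u − 7) − (−u^2 − 7u + 2) = −u^2 − 2.
N(-4) = −18.

−18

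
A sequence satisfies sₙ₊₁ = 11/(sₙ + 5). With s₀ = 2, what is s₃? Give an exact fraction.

506/307

s₁ = 11/(2 + 5) = 11/7.
s₂ = 11/(11/7 + 5) = 77/46.
s₃ = 11/(77/46 + 5) = 506/307.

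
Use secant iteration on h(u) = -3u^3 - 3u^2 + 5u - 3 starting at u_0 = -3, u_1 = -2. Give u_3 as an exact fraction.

h(-3) = 36, h(-2) = -1. u_2 = (-2) - (-1)·((-2) - (-3))/((-1) - 36) = -75/37.
h(-2) = -1, h(-75/37) = -24084/50653. u_3 = (-75/37) - (-24084/50653)·((-75/37) - (-2))/((-24084/50653) - (-1)) = -54507/26569.

-54507/26569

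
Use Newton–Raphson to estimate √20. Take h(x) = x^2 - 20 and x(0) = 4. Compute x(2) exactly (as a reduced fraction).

161/36

h'(x) = 2x.
h(4) = -4, h'(4) = 8, so x(1) = 4 - (-4)/8 = 9/2.
h(9/2) = 1/4, h'(9/2) = 9, so x(2) = (9/2) - (1/4)/9 = 161/36.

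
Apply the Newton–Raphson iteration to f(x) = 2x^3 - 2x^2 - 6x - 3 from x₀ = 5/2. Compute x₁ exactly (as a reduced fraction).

106/43

f'(x) = 6x^2 - 4x - 6.
f(5/2) = 3/4, f'(5/2) = 43/2, so x₁ = (5/2) - (3/4)/(43/2) = 106/43.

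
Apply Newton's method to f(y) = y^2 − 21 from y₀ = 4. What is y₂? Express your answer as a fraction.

2713/592

f'(y) = 2y.
f(4) = −5, f'(4) = 8, so y₁ = 4 − (−5)/8 = 37/8.
f(37/8) = 25/64, f'(37/8) = 37/4, so y₂ = (37/8) − (25/64)/(37/4) = 2713/592.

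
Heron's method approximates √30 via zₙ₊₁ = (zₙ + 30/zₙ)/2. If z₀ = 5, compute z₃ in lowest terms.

z₁ = (5 + 30/5)/2 = 11/2.
z₂ = (11/2 + 30/(11/2))/2 = 241/44.
z₃ = (241/44 + 30/(241/44))/2 = 116161/21208.

116161/21208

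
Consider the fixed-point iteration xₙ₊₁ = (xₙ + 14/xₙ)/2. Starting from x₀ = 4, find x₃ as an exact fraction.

403201/107760

x₁ = (4 + 14/4)/2 = 15/4.
x₂ = (15/4 + 14/(15/4))/2 = 449/120.
x₃ = (449/120 + 14/(449/120))/2 = 403201/107760.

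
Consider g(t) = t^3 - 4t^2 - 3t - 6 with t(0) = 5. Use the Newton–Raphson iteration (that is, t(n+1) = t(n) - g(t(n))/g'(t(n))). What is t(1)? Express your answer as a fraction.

g'(t) = 3t^2 - 8t - 3.
g(5) = 4, g'(5) = 32, so t(1) = 5 - 4/32 = 39/8.

39/8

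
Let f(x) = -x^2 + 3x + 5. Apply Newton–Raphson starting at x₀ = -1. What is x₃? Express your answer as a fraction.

-117046/98145

f'(x) = -2x + 3.
f(-1) = 1, f'(-1) = 5, so x₁ = (-1) - 1/5 = -6/5.
f(-6/5) = -1/25, f'(-6/5) = 27/5, so x₂ = (-6/5) - (-1/25)/(27/5) = -161/135.
f(-161/135) = -1/18225, f'(-161/135) = 727/135, so x₃ = (-161/135) - (-1/18225)/(727/135) = -117046/98145.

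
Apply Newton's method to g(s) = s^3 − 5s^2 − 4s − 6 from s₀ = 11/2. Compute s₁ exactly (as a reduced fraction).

750/127

g'(s) = 3s^2 − 10s − 4.
g(11/2) = −103/8, g'(11/2) = 127/4, so s₁ = (11/2) − (−103/8)/(127/4) = 750/127.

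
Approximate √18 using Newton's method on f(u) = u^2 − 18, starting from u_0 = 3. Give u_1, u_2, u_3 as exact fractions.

u_1 = 9/2, u_2 = 17/4, u_3 = 577/136

f'(u) = 2u.
f(3) = −9, f'(3) = 6, so u_1 = 3 − (−9)/6 = 9/2.
f(9/2) = 9/4, f'(9/2) = 9, so u_2 = (9/2) − (9/4)/9 = 17/4.
f(17/4) = 1/16, f'(17/4) = 17/2, so u_3 = (17/4) − (1/16)/(17/2) = 577/136.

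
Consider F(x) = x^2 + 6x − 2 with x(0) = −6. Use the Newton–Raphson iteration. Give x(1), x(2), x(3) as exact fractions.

F'(x) = 2x + 6.
F(−6) = −2, F'(−6) = −6, so x(1) = (−6) − (−2)/(−6) = −19/3.
F(−19/3) = 1/9, F'(−19/3) = −20/3, so x(2) = (−19/3) − (1/9)/(−20/3) = −379/60.
F(−379/60) = 1/3600, F'(−379/60) = −199/30, so x(3) = (−379/60) − (1/3600)/(−199/30) = −150841/23880.

x(1) = −19/3, x(2) = −379/60, x(3) = −150841/23880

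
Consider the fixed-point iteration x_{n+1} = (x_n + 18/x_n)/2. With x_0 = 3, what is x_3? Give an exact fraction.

577/136

x_1 = (3 + 18/3)/2 = 9/2.
x_2 = (9/2 + 18/(9/2))/2 = 17/4.
x_3 = (17/4 + 18/(17/4))/2 = 577/136.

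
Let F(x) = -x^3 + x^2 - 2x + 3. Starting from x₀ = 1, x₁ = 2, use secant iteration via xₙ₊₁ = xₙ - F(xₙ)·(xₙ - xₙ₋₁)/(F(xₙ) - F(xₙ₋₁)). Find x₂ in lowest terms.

F(1) = 1, F(2) = -5. x₂ = 2 - (-5)·(2 - 1)/((-5) - 1) = 7/6.

7/6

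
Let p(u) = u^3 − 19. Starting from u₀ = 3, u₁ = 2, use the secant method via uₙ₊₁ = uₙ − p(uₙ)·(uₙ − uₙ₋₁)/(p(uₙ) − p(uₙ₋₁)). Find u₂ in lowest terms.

p(3) = 8, p(2) = −11. u₂ = 2 − (−11)·(2 − 3)/((−11) − 8) = 49/19.

49/19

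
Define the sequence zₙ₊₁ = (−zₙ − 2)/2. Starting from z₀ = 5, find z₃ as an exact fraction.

−11/8

z₁ = (−5 − 2)/2 = −7/2.
z₂ = (−(−7/2) − 2)/2 = 3/4.
z₃ = (−(3/4) − 2)/2 = −11/8.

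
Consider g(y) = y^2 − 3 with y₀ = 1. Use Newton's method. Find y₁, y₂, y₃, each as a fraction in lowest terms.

y₁ = 2, y₂ = 7/4, y₃ = 97/56

g'(y) = 2y.
g(1) = −2, g'(1) = 2, so y₁ = 1 − (−2)/2 = 2.
g(2) = 1, g'(2) = 4, so y₂ = 2 − 1/4 = 7/4.
g(7/4) = 1/16, g'(7/4) = 7/2, so y₃ = (7/4) − (1/16)/(7/2) = 97/56.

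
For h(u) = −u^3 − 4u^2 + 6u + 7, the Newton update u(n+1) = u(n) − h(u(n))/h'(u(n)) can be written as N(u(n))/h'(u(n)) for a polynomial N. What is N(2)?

−39

h'(u) = −3u^2 − 8u + 6.
N(u) = u·h'(u) − h(u) = u·(−3u^2 − 8u + 6) − (−u^3 − 4u^2 + 6u + 7) = −2u^3 − 4u^2 − 7.
N(2) = −39.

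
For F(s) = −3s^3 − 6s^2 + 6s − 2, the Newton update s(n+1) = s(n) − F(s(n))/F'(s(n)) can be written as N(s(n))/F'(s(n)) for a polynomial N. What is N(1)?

F'(s) = −9s^2 − 12s + 6.
N(s) = s·F'(s) − F(s) = s·(−9s^2 − 12s + 6) − (−3s^3 − 6s^2 + 6s − 2) = −6s^3 − 6s^2 + 2.
N(1) = −10.

−10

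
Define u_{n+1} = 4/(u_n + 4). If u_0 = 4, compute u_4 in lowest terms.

44/53

u_1 = 4/(4 + 4) = 1/2.
u_2 = 4/(1/2 + 4) = 8/9.
u_3 = 4/(8/9 + 4) = 9/11.
u_4 = 4/(9/11 + 4) = 44/53.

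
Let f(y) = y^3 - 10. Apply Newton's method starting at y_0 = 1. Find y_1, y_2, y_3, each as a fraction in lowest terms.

f'(y) = 3y^2.
f(1) = -9, f'(1) = 3, so y_1 = 1 - (-9)/3 = 4.
f(4) = 54, f'(4) = 48, so y_2 = 4 - 54/48 = 23/8.
f(23/8) = 7047/512, f'(23/8) = 1587/64, so y_3 = (23/8) - (7047/512)/(1587/64) = 4909/2116.

y_1 = 4, y_2 = 23/8, y_3 = 4909/2116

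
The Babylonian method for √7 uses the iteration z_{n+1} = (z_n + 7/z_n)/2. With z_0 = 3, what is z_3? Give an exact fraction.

z_1 = (3 + 7/3)/2 = 8/3.
z_2 = (8/3 + 7/(8/3))/2 = 127/48.
z_3 = (127/48 + 7/(127/48))/2 = 32257/12192.

32257/12192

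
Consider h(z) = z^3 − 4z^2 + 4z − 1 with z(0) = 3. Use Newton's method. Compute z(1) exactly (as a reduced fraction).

19/7

h'(z) = 3z^2 − 8z + 4.
h(3) = 2, h'(3) = 7, so z(1) = 3 − 2/7 = 19/7.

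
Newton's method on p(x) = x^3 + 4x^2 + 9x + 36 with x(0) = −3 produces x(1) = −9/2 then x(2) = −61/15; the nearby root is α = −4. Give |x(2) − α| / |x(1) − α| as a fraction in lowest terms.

x(1) − α = −9/2 − (−4) = −9/2 + 4 = −1/2, so |x(1) − α| = 1/2.
x(2) − α = −61/15 − (−4) = −61/15 + 4 = −1/15, so |x(2) − α| = 1/15.
Ratio = (1/15) / (1/2) = 2/15.

2/15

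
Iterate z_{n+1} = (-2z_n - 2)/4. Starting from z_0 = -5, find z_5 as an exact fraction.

z_1 = (-2·(-5) - 2)/4 = 2.
z_2 = (-2·2 - 2)/4 = -3/2.
z_3 = (-2·(-3/2) - 2)/4 = 1/4.
z_4 = (-2·(1/4) - 2)/4 = -5/8.
z_5 = (-2·(-5/8) - 2)/4 = -3/16.

-3/16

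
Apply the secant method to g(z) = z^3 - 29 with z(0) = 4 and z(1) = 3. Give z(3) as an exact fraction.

115637/37633

g(4) = 35, g(3) = -2. z(2) = 3 - (-2)·(3 - 4)/((-2) - 35) = 113/37.
g(3) = -2, g(113/37) = -26040/50653. z(3) = (113/37) - (-26040/50653)·((113/37) - 3)/((-26040/50653) - (-2)) = 115637/37633.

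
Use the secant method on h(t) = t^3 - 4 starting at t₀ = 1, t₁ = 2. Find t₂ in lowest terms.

10/7

h(1) = -3, h(2) = 4. t₂ = 2 - 4·(2 - 1)/(4 - (-3)) = 10/7.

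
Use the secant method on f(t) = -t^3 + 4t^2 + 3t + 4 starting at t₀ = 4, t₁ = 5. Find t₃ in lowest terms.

8432/1759

f(4) = 16, f(5) = -6. t₂ = 5 - (-6)·(5 - 4)/((-6) - 16) = 52/11.
f(5) = -6, f(52/11) = 2568/1331. t₃ = (52/11) - (2568/1331)·((52/11) - 5)/((2568/1331) - (-6)) = 8432/1759.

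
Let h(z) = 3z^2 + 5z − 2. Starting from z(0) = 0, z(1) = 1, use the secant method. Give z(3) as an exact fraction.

11/35

h(0) = −2, h(1) = 6. z(2) = 1 − 6·(1 − 0)/(6 − (−2)) = 1/4.
h(1) = 6, h(1/4) = −9/16. z(3) = (1/4) − (−9/16)·((1/4) − 1)/((−9/16) − 6) = 11/35.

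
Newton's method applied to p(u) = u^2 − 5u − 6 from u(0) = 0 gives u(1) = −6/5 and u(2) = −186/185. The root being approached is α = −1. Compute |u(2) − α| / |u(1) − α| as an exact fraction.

u(1) − α = −6/5 − (−1) = −6/5 + 1 = −1/5, so |u(1) − α| = 1/5.
u(2) − α = −186/185 − (−1) = −186/185 + 1 = −1/185, so |u(2) − α| = 1/185.
Ratio = (1/185) / (1/5) = 1/37.

1/37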